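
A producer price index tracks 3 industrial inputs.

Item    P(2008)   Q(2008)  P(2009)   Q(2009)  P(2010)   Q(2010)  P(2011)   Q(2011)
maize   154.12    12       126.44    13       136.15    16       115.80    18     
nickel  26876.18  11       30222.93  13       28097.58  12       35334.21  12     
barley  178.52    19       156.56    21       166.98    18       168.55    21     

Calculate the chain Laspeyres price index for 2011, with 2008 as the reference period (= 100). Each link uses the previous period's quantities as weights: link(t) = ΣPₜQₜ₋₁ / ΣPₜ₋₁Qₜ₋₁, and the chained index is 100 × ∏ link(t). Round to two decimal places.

Link 2008→2009:
ΣP(2009)Q(2008) = 126.44×12 + 30222.93×11 + 156.56×19 = 1517.28 + 332452.23 + 2974.64 = 336944.15
ΣP(2008)Q(2008) = 154.12×12 + 26876.18×11 + 178.52×19 = 1849.44 + 295637.98 + 3391.88 = 300879.3
link = 336944.15/300879.3 = 1.119865
Link 2009→2010:
ΣP(2010)Q(2009) = 136.15×13 + 28097.58×13 + 166.98×21 = 1769.95 + 365268.54 + 3506.58 = 370545.07
ΣP(2009)Q(2009) = 126.44×13 + 30222.93×13 + 156.56×21 = 1643.72 + 392898.09 + 3287.76 = 397829.57
link = 370545.07/397829.57 = 0.931417
Link 2010→2011:
ΣP(2011)Q(2010) = 115.80×16 + 35334.21×12 + 168.55×18 = 1852.8 + 424010.52 + 3033.9 = 428897.22
ΣP(2010)Q(2010) = 136.15×16 + 28097.58×12 + 166.98×18 = 2178.4 + 337170.96 + 3005.64 = 342355
link = 428897.22/342355 = 1.252785
Chained index = 100 × 1.119865 × 0.931417 × 1.252785 = 130.6731

130.67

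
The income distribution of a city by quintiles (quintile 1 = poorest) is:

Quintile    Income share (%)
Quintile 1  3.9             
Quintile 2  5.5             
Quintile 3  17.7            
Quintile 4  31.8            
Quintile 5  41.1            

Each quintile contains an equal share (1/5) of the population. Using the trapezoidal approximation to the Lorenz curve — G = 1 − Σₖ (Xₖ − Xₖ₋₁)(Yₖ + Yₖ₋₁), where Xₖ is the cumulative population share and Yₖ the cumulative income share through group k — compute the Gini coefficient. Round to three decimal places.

0.403

Cumulative income shares Yₖ: 0.0390, 0.0940, 0.2710, 0.5890, 1.0000
Σ (Xₖ−Xₖ₋₁)(Yₖ+Yₖ₋₁) = (1/5)(0.0390+0.0000) + (1/5)(0.0940+0.0390) + (1/5)(0.2710+0.0940) + (1/5)(0.5890+0.2710) + (1/5)(1.0000+0.5890)
  = 0.0078 + 0.0266 + 0.0730 + 0.1720 + 0.3178 = 0.5972
G = 1 − 0.5972 = 0.4028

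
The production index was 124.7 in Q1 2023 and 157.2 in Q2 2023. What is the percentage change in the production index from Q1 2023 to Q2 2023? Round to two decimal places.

26.06%

Change = (157.2 − 124.7) / 124.7 × 100
       = 32.5 / 124.7 × 100 = 26.0626%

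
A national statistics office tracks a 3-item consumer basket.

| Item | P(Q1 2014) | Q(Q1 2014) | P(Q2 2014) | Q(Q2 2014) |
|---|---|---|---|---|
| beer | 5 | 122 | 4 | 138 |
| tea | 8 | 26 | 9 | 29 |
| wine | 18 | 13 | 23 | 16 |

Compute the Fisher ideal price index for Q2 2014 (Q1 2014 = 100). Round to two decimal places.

Laspeyres component (base-period weights):
ΣP(Q2 2014)Q(Q1 2014) = 4×122 + 9×26 + 23×13 = 488 + 234 + 299 = 1021
ΣP(Q1 2014)Q(Q1 2014) = 5×122 + 8×26 + 18×13 = 610 + 208 + 234 = 1052
L = 1021 / 1052 × 100 = 97.0532
Paasche component (current-period weights):
ΣP(Q2 2014)Q(Q2 2014) = 4×138 + 9×29 + 23×16 = 552 + 261 + 368 = 1181
ΣP(Q1 2014)Q(Q2 2014) = 5×138 + 8×29 + 18×16 = 690 + 232 + 288 = 1210
P = 1181 / 1210 × 100 = 97.6033
Fisher = √(L × P) = √(97.0532 × 97.6033) = 97.3279

97.33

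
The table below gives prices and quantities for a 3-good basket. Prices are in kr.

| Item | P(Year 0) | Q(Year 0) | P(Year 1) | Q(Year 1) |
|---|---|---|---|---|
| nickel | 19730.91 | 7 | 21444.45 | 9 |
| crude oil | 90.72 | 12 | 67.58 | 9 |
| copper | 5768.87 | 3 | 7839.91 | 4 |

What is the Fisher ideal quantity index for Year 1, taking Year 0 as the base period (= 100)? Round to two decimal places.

128.84

Laspeyres component (base-period weights):
ΣP(Year 0)Q(Year 1) = 19730.91×9 + 90.72×9 + 5768.87×4 = 177578.19 + 816.48 + 23075.48 = 201470.15
ΣP(Year 0)Q(Year 0) = 19730.91×7 + 90.72×12 + 5768.87×3 = 138116.37 + 1088.64 + 17306.61 = 156511.62
L = 201470.15 / 156511.62 × 100 = 128.7254
Paasche component (current-period weights):
ΣP(Year 1)Q(Year 1) = 21444.45×9 + 67.58×9 + 7839.91×4 = 193000.05 + 608.22 + 31359.64 = 224967.91
ΣP(Year 1)Q(Year 0) = 21444.45×7 + 67.58×12 + 7839.91×3 = 150111.15 + 810.96 + 23519.73 = 174441.84
P = 224967.91 / 174441.84 × 100 = 128.9644
Fisher = √(L × P) = √(128.7254 × 128.9644) = 128.8448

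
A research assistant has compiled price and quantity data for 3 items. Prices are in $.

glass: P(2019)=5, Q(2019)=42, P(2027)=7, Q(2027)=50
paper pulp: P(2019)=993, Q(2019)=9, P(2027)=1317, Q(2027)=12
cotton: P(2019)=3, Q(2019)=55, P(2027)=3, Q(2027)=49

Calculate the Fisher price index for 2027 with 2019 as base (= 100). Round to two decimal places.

Laspeyres component (base-period weights):
ΣP(2027)Q(2019) = 7×42 + 1317×9 + 3×55 = 294 + 11853 + 165 = 12312
ΣP(2019)Q(2019) = 5×42 + 993×9 + 3×55 = 210 + 8937 + 165 = 9312
L = 12312 / 9312 × 100 = 132.2165
Paasche component (current-period weights):
ΣP(2027)Q(2027) = 7×50 + 1317×12 + 3×49 = 350 + 15804 + 147 = 16301
ΣP(2019)Q(2027) = 5×50 + 993×12 + 3×49 = 250 + 11916 + 147 = 12313
P = 16301 / 12313 × 100 = 132.3885
Fisher = √(L × P) = √(132.2165 × 132.3885) = 132.3025

132.30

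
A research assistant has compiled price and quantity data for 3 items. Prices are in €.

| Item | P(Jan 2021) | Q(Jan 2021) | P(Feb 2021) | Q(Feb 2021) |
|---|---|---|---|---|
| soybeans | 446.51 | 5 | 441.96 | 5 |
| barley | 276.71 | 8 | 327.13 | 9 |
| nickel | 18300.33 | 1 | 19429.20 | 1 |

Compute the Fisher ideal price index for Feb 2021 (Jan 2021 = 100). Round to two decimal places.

106.71

Laspeyres component (base-period weights):
ΣP(Feb 2021)Q(Jan 2021) = 441.96×5 + 327.13×8 + 19429.20×1 = 2209.8 + 2617.04 + 19429.2 = 24256.04
ΣP(Jan 2021)Q(Jan 2021) = 446.51×5 + 276.71×8 + 18300.33×1 = 2232.55 + 2213.68 + 18300.33 = 22746.56
L = 24256.04 / 22746.56 × 100 = 106.6361
Paasche component (current-period weights):
ΣP(Feb 2021)Q(Feb 2021) = 441.96×5 + 327.13×9 + 19429.20×1 = 2209.8 + 2944.17 + 19429.2 = 24583.17
ΣP(Jan 2021)Q(Feb 2021) = 446.51×5 + 276.71×9 + 18300.33×1 = 2232.55 + 2490.39 + 18300.33 = 23023.27
P = 24583.17 / 23023.27 × 100 = 106.7753
Fisher = √(L × P) = √(106.6361 × 106.7753) = 106.7057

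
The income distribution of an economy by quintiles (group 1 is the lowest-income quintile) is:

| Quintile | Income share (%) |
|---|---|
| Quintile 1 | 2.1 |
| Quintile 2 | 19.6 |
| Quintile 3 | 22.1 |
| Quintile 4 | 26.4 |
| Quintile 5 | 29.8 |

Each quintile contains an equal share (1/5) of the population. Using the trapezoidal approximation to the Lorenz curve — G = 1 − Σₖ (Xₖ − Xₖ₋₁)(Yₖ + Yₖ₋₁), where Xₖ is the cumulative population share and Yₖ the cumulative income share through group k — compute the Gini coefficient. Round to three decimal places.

Cumulative income shares Yₖ: 0.0210, 0.2170, 0.4380, 0.7020, 1.0000
Σ (Xₖ−Xₖ₋₁)(Yₖ+Yₖ₋₁) = (1/5)(0.0210+0.0000) + (1/5)(0.2170+0.0210) + (1/5)(0.4380+0.2170) + (1/5)(0.7020+0.4380) + (1/5)(1.0000+0.7020)
  = 0.0042 + 0.0476 + 0.1310 + 0.2280 + 0.3404 = 0.7512
G = 1 − 0.7512 = 0.2488

0.249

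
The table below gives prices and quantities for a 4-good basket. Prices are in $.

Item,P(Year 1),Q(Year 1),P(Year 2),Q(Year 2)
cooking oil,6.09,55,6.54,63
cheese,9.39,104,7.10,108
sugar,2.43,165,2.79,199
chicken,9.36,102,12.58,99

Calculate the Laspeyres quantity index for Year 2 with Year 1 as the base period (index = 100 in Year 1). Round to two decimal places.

105.28

Laspeyres quantity index uses base-period prices as weights.
ΣP(Year 1)·Q(Year 2) = 6.09×63 + 9.39×108 + 2.43×199 + 9.36×99 = 383.67 + 1014.12 + 483.57 + 926.64 = 2808
ΣP(Year 1)·Q(Year 1) = 6.09×55 + 9.39×104 + 2.43×165 + 9.36×102 = 334.95 + 976.56 + 400.95 + 954.72 = 2667.18
Index = 2808 / 2667.18 × 100 = 105.2797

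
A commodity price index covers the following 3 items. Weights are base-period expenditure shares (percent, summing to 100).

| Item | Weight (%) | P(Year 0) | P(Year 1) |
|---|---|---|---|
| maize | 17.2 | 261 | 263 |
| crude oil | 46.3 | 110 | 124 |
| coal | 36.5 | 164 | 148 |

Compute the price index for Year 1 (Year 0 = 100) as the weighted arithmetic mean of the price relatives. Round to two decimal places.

maize: 17.2 × (263/261) = 17.2 × 1.007663 = 17.3318
crude oil: 46.3 × (124/110) = 46.3 × 1.127273 = 52.1927
coal: 36.5 × (148/164) = 36.5 × 0.902439 = 32.9390
Index = Σ wᵢ·(p₁ᵢ/p₀ᵢ) = 17.3318 + 52.1927 + 32.9390 = 102.4636

102.46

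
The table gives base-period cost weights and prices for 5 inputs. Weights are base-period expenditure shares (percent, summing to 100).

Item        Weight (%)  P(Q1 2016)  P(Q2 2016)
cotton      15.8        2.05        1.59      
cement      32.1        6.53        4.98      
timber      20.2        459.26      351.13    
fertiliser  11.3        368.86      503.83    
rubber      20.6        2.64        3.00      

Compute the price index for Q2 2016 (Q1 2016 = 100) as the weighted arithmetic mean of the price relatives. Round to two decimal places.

cotton: 15.8 × (1.59/2.05) = 15.8 × 0.775610 = 12.2546
cement: 32.1 × (4.98/6.53) = 32.1 × 0.762634 = 24.4806
timber: 20.2 × (351.13/459.26) = 20.2 × 0.764556 = 15.4440
fertiliser: 11.3 × (503.83/368.86) = 11.3 × 1.365911 = 15.4348
rubber: 20.6 × (3.00/2.64) = 20.6 × 1.136364 = 23.4091
Index = Σ wᵢ·(p₁ᵢ/p₀ᵢ) = 12.2546 + 24.4806 + 15.4440 + 15.4348 + 23.4091 = 91.0231

91.02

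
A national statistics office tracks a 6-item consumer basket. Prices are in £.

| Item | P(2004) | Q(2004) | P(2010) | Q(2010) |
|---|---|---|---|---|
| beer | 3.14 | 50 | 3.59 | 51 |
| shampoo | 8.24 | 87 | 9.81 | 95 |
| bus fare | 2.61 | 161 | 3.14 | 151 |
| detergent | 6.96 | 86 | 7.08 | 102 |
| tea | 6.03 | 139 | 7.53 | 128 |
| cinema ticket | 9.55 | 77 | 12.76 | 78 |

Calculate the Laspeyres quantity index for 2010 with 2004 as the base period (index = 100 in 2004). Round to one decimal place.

102.8

Laspeyres quantity index uses base-period prices as weights.
ΣP(2004)·Q(2010) = 3.14×51 + 8.24×95 + 2.61×151 + 6.96×102 + 6.03×128 + 9.55×78 = 160.14 + 782.8 + 394.11 + 709.92 + 771.84 + 744.9 = 3563.71
ΣP(2004)·Q(2004) = 3.14×50 + 8.24×87 + 2.61×161 + 6.96×86 + 6.03×139 + 9.55×77 = 157 + 716.88 + 420.21 + 598.56 + 838.17 + 735.35 = 3466.17
Index = 3563.71 / 3466.17 × 100 = 102.8141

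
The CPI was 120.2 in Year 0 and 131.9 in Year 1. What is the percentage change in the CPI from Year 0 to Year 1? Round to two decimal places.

9.73%

Change = (131.9 − 120.2) / 120.2 × 100
       = 11.7 / 120.2 × 100 = 9.7338%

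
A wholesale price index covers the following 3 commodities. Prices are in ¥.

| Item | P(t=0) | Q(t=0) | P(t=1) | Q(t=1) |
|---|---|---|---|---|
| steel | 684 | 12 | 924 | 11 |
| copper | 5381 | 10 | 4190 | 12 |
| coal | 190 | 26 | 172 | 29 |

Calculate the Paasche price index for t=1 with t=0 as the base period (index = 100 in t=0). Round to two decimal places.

Paasche price index uses current-period quantities as weights.
ΣP(t=1)·Q(t=1) = 924×11 + 4190×12 + 172×29 = 10164 + 50280 + 4988 = 65432
ΣP(t=0)·Q(t=1) = 684×11 + 5381×12 + 190×29 = 7524 + 64572 + 5510 = 77606
Index = 65432 / 77606 × 100 = 84.3131

84.31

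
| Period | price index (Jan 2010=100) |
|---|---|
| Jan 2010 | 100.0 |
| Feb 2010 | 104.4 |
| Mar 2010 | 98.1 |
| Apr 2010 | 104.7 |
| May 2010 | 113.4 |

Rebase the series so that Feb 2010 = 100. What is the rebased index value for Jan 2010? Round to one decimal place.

Rebased(Jan 2010) = 100.0 / 104.4 × 100 = 95.7854

95.8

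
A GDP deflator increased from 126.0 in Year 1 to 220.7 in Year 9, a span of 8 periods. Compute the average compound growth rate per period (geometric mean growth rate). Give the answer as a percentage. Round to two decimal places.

7.26%

Growth factor = (220.7/126.0)^(1/8) = (1.751587)^(1/8) = 1.072578
Growth rate = 1.072578 − 1 = 0.072578 = 7.2578%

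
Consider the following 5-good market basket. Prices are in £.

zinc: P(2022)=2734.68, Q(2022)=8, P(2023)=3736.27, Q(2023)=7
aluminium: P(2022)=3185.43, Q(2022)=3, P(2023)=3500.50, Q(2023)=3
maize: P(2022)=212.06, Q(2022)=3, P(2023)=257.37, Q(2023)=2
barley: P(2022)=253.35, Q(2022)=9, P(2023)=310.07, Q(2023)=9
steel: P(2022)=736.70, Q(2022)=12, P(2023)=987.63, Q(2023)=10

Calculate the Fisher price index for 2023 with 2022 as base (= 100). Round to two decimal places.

Laspeyres component (base-period weights):
ΣP(2023)Q(2022) = 3736.27×8 + 3500.50×3 + 257.37×3 + 310.07×9 + 987.63×12 = 29890.16 + 10501.5 + 772.11 + 2790.63 + 11851.56 = 55805.96
ΣP(2022)Q(2022) = 2734.68×8 + 3185.43×3 + 212.06×3 + 253.35×9 + 736.70×12 = 21877.44 + 9556.29 + 636.18 + 2280.15 + 8840.4 = 43190.46
L = 55805.96 / 43190.46 × 100 = 129.2090
Paasche component (current-period weights):
ΣP(2023)Q(2023) = 3736.27×7 + 3500.50×3 + 257.37×2 + 310.07×9 + 987.63×10 = 26153.89 + 10501.5 + 514.74 + 2790.63 + 9876.3 = 49837.06
ΣP(2022)Q(2023) = 2734.68×7 + 3185.43×3 + 212.06×2 + 253.35×9 + 736.70×10 = 19142.76 + 9556.29 + 424.12 + 2280.15 + 7367 = 38770.32
P = 49837.06 / 38770.32 × 100 = 128.5444
Fisher = √(L × P) = √(129.2090 × 128.5444) = 128.8763

128.88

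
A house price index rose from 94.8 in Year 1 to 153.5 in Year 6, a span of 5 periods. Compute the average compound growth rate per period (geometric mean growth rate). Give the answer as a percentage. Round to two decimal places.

10.12%

Growth factor = (153.5/94.8)^(1/5) = (1.619198)^(1/5) = 1.101184
Growth rate = 1.101184 − 1 = 0.101184 = 10.1184%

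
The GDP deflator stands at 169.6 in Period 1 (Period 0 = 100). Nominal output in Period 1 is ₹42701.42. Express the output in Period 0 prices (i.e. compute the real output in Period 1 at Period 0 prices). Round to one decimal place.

Real = Nominal ÷ (Index/100) = 42701.42 ÷ (169.6/100)
     = 42701.42 ÷ 1.696 = 25177.7241

25177.7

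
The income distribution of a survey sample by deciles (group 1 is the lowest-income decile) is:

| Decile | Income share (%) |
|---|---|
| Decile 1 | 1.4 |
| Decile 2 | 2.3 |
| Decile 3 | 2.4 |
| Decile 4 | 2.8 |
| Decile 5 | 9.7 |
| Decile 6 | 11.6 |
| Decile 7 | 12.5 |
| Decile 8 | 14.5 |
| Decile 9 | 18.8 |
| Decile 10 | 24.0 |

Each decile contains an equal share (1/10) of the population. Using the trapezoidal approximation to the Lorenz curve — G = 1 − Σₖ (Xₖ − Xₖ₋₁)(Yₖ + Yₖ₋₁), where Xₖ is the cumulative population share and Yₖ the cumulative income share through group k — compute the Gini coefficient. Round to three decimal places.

0.410

Cumulative income shares Yₖ: 0.0140, 0.0370, 0.0610, 0.0890, 0.1860, 0.3020, 0.4270, 0.5720, 0.7600, 1.0000
Σ (Xₖ−Xₖ₋₁)(Yₖ+Yₖ₋₁) = (1/10)(0.0140+0.0000) + (1/10)(0.0370+0.0140) + (1/10)(0.0610+0.0370) + (1/10)(0.0890+0.0610) + (1/10)(0.1860+0.0890) + (1/10)(0.3020+0.1860) + (1/10)(0.4270+0.3020) + (1/10)(0.5720+0.4270) + (1/10)(0.7600+0.5720) + (1/10)(1.0000+0.7600)
  = 0.0014 + 0.0051 + 0.0098 + 0.0150 + 0.0275 + 0.0488 + 0.0729 + 0.0999 + 0.1332 + 0.1760 = 0.5896
G = 1 − 0.5896 = 0.4104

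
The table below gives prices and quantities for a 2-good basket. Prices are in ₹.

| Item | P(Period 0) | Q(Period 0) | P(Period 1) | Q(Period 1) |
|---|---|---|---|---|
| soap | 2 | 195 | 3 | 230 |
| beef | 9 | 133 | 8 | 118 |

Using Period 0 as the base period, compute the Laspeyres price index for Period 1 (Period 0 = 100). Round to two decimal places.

Laspeyres price index uses base-period quantities as weights.
ΣP(Period 1)·Q(Period 0) = 3×195 + 8×133 = 585 + 1064 = 1649
ΣP(Period 0)·Q(Period 0) = 2×195 + 9×133 = 390 + 1197 = 1587
Index = 1649 / 1587 × 100 = 103.9067

103.91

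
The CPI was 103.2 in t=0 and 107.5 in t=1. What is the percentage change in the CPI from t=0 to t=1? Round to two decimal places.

Change = (107.5 − 103.2) / 103.2 × 100
       = 4.3 / 103.2 × 100 = 4.1667%

4.17%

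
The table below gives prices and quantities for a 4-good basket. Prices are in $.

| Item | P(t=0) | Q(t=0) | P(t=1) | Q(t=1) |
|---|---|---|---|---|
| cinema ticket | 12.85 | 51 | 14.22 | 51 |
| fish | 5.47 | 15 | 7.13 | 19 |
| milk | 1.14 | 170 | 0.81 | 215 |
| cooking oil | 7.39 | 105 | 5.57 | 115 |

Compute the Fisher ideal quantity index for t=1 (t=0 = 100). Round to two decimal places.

Laspeyres component (base-period weights):
ΣP(t=0)Q(t=1) = 12.85×51 + 5.47×19 + 1.14×215 + 7.39×115 = 655.35 + 103.93 + 245.1 + 849.85 = 1854.23
ΣP(t=0)Q(t=0) = 12.85×51 + 5.47×15 + 1.14×170 + 7.39×105 = 655.35 + 82.05 + 193.8 + 775.95 = 1707.15
L = 1854.23 / 1707.15 × 100 = 108.6155
Paasche component (current-period weights):
ΣP(t=1)Q(t=1) = 14.22×51 + 7.13×19 + 0.81×215 + 5.57×115 = 725.22 + 135.47 + 174.15 + 640.55 = 1675.39
ΣP(t=1)Q(t=0) = 14.22×51 + 7.13×15 + 0.81×170 + 5.57×105 = 725.22 + 106.95 + 137.7 + 584.85 = 1554.72
P = 1675.39 / 1554.72 × 100 = 107.7615
Fisher = √(L × P) = √(108.6155 × 107.7615) = 108.1877

108.19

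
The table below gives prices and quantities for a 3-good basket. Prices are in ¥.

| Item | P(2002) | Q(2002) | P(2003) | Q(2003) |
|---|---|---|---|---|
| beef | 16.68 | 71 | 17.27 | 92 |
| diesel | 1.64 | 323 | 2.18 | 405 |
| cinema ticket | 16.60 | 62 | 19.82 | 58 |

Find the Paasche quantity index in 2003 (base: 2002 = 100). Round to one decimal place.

114.6

Paasche quantity index uses current-period prices as weights.
ΣP(2003)·Q(2003) = 17.27×92 + 2.18×405 + 19.82×58 = 1588.84 + 882.9 + 1149.56 = 3621.3
ΣP(2003)·Q(2002) = 17.27×71 + 2.18×323 + 19.82×62 = 1226.17 + 704.14 + 1228.84 = 3159.15
Index = 3621.3 / 3159.15 × 100 = 114.6289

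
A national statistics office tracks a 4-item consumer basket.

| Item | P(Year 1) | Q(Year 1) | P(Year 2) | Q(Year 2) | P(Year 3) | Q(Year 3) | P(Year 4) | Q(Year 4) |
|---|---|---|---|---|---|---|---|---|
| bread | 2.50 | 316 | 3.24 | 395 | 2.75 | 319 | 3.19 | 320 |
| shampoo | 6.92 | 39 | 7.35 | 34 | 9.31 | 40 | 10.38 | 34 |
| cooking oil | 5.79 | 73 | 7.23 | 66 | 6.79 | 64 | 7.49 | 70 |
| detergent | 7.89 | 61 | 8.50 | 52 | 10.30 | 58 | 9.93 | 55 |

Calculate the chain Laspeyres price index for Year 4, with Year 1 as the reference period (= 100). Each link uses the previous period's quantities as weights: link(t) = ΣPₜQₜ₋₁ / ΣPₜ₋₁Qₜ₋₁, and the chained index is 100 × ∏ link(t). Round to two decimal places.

Link Year 1→Year 2:
ΣP(Year 2)Q(Year 1) = 3.24×316 + 7.35×39 + 7.23×73 + 8.50×61 = 1023.84 + 286.65 + 527.79 + 518.5 = 2356.78
ΣP(Year 1)Q(Year 1) = 2.50×316 + 6.92×39 + 5.79×73 + 7.89×61 = 790 + 269.88 + 422.67 + 481.29 = 1963.84
link = 2356.78/1963.84 = 1.200088
Link Year 2→Year 3:
ΣP(Year 3)Q(Year 2) = 2.75×395 + 9.31×34 + 6.79×66 + 10.30×52 = 1086.25 + 316.54 + 448.14 + 535.6 = 2386.53
ΣP(Year 2)Q(Year 2) = 3.24×395 + 7.35×34 + 7.23×66 + 8.50×52 = 1279.8 + 249.9 + 477.18 + 442 = 2448.88
link = 2386.53/2448.88 = 0.974539
Link Year 3→Year 4:
ΣP(Year 4)Q(Year 3) = 3.19×319 + 10.38×40 + 7.49×64 + 9.93×58 = 1017.61 + 415.2 + 479.36 + 575.94 = 2488.11
ΣP(Year 3)Q(Year 3) = 2.75×319 + 9.31×40 + 6.79×64 + 10.30×58 = 877.25 + 372.4 + 434.56 + 597.4 = 2281.61
link = 2488.11/2281.61 = 1.090506
Chained index = 100 × 1.200088 × 0.974539 × 1.090506 = 127.5383

127.54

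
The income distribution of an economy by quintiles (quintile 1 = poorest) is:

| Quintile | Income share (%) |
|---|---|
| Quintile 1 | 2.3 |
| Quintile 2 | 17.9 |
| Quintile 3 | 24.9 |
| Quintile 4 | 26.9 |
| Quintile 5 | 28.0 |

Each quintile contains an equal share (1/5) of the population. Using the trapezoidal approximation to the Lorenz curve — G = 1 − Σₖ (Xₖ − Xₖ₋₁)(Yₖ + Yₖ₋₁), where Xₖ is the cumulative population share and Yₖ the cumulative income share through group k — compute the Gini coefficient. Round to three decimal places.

0.242

Cumulative income shares Yₖ: 0.0230, 0.2020, 0.4510, 0.7200, 1.0000
Σ (Xₖ−Xₖ₋₁)(Yₖ+Yₖ₋₁) = (1/5)(0.0230+0.0000) + (1/5)(0.2020+0.0230) + (1/5)(0.4510+0.2020) + (1/5)(0.7200+0.4510) + (1/5)(1.0000+0.7200)
  = 0.0046 + 0.0450 + 0.1306 + 0.2342 + 0.3440 = 0.7584
G = 1 − 0.7584 = 0.2416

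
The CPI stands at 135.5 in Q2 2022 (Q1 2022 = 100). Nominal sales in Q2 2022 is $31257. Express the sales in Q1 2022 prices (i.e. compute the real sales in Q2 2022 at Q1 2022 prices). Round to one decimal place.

23067.9

Real = Nominal ÷ (Index/100) = 31257 ÷ (135.5/100)
     = 31257 ÷ 1.355 = 23067.8967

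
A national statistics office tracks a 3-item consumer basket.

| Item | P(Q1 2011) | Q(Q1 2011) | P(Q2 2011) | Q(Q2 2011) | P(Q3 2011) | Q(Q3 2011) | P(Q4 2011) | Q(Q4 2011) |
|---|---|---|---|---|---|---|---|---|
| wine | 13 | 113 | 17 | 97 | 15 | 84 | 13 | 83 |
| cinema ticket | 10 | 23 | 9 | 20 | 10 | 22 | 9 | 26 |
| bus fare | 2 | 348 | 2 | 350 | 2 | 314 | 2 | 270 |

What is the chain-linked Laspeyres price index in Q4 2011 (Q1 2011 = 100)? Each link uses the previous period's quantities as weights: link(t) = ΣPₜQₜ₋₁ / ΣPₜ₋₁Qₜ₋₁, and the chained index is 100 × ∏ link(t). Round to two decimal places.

Link Q1 2011→Q2 2011:
ΣP(Q2 2011)Q(Q1 2011) = 17×113 + 9×23 + 2×348 = 1921 + 207 + 696 = 2824
ΣP(Q1 2011)Q(Q1 2011) = 13×113 + 10×23 + 2×348 = 1469 + 230 + 696 = 2395
link = 2824/2395 = 1.179123
Link Q2 2011→Q3 2011:
ΣP(Q3 2011)Q(Q2 2011) = 15×97 + 10×20 + 2×350 = 1455 + 200 + 700 = 2355
ΣP(Q2 2011)Q(Q2 2011) = 17×97 + 9×20 + 2×350 = 1649 + 180 + 700 = 2529
link = 2355/2529 = 0.931198
Link Q3 2011→Q4 2011:
ΣP(Q4 2011)Q(Q3 2011) = 13×84 + 9×22 + 2×314 = 1092 + 198 + 628 = 1918
ΣP(Q3 2011)Q(Q3 2011) = 15×84 + 10×22 + 2×314 = 1260 + 220 + 628 = 2108
link = 1918/2108 = 0.909867
Chained index = 100 × 1.179123 × 0.931198 × 0.909867 = 99.9032

99.90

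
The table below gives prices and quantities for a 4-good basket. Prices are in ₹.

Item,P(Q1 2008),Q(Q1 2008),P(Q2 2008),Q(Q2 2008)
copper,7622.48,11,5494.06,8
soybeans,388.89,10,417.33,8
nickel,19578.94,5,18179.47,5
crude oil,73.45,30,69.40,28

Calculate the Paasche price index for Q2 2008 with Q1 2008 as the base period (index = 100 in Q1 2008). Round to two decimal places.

85.42

Paasche price index uses current-period quantities as weights.
ΣP(Q2 2008)·Q(Q2 2008) = 5494.06×8 + 417.33×8 + 18179.47×5 + 69.40×28 = 43952.48 + 3338.64 + 90897.35 + 1943.2 = 140131.67
ΣP(Q1 2008)·Q(Q2 2008) = 7622.48×8 + 388.89×8 + 19578.94×5 + 73.45×28 = 60979.84 + 3111.12 + 97894.7 + 2056.6 = 164042.26
Index = 140131.67 / 164042.26 × 100 = 85.4241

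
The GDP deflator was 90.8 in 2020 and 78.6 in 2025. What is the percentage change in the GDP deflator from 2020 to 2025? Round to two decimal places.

-13.44%

Change = (78.6 − 90.8) / 90.8 × 100
       = -12.2 / 90.8 × 100 = -13.4361%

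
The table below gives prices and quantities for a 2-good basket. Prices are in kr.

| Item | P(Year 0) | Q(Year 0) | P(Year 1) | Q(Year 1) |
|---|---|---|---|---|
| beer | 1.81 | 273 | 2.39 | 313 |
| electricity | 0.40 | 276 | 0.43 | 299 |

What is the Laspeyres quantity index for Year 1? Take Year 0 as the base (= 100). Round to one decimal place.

113.5

Laspeyres quantity index uses base-period prices as weights.
ΣP(Year 0)·Q(Year 1) = 1.81×313 + 0.40×299 = 566.53 + 119.6 = 686.13
ΣP(Year 0)·Q(Year 0) = 1.81×273 + 0.40×276 = 494.13 + 110.4 = 604.53
Index = 686.13 / 604.53 × 100 = 113.4981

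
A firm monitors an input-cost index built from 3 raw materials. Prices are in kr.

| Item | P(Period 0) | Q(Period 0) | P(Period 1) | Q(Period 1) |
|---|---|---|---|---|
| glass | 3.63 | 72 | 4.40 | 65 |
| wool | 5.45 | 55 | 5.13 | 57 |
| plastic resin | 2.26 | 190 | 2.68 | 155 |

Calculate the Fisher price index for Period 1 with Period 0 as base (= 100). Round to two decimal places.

111.34

Laspeyres component (base-period weights):
ΣP(Period 1)Q(Period 0) = 4.40×72 + 5.13×55 + 2.68×190 = 316.8 + 282.15 + 509.2 = 1108.15
ΣP(Period 0)Q(Period 0) = 3.63×72 + 5.45×55 + 2.26×190 = 261.36 + 299.75 + 429.4 = 990.51
L = 1108.15 / 990.51 × 100 = 111.8767
Paasche component (current-period weights):
ΣP(Period 1)Q(Period 1) = 4.40×65 + 5.13×57 + 2.68×155 = 286 + 292.41 + 415.4 = 993.81
ΣP(Period 0)Q(Period 1) = 3.63×65 + 5.45×57 + 2.26×155 = 235.95 + 310.65 + 350.3 = 896.9
P = 993.81 / 896.9 × 100 = 110.8050
Fisher = √(L × P) = √(111.8767 × 110.8050) = 111.3396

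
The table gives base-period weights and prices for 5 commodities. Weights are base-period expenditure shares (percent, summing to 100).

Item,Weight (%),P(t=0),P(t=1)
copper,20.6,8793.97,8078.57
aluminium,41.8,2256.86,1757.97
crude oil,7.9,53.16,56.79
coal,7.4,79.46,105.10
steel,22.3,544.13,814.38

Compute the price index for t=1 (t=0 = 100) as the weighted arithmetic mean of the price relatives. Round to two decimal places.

copper: 20.6 × (8078.57/8793.97) = 20.6 × 0.918649 = 18.9242
aluminium: 41.8 × (1757.97/2256.86) = 41.8 × 0.778945 = 32.5599
crude oil: 7.9 × (56.79/53.16) = 7.9 × 1.068284 = 8.4394
coal: 7.4 × (105.10/79.46) = 7.4 × 1.322678 = 9.7878
steel: 22.3 × (814.38/544.13) = 22.3 × 1.496664 = 33.3756
Index = Σ wᵢ·(p₁ᵢ/p₀ᵢ) = 18.9242 + 32.5599 + 8.4394 + 9.7878 + 33.3756 = 103.0870

103.09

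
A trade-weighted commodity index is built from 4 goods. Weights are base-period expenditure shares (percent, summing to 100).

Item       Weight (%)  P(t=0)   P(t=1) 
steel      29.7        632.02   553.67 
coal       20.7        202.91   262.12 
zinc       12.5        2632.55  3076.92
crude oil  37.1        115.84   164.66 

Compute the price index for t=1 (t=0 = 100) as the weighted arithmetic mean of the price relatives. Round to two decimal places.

steel: 29.7 × (553.67/632.02) = 29.7 × 0.876032 = 26.0182
coal: 20.7 × (262.12/202.91) = 20.7 × 1.291804 = 26.7403
zinc: 12.5 × (3076.92/2632.55) = 12.5 × 1.168798 = 14.6100
crude oil: 37.1 × (164.66/115.84) = 37.1 × 1.421443 = 52.7355
Index = Σ wᵢ·(p₁ᵢ/p₀ᵢ) = 26.0182 + 26.7403 + 14.6100 + 52.7355 = 120.1040

120.10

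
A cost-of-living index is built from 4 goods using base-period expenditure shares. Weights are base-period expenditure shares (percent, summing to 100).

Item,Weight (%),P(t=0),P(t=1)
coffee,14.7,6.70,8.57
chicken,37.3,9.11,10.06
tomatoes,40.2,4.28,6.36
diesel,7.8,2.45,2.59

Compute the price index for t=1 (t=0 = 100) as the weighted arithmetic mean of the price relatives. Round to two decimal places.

127.97

coffee: 14.7 × (8.57/6.70) = 14.7 × 1.279104 = 18.8028
chicken: 37.3 × (10.06/9.11) = 37.3 × 1.104281 = 41.1897
tomatoes: 40.2 × (6.36/4.28) = 40.2 × 1.485981 = 59.7364
diesel: 7.8 × (2.59/2.45) = 7.8 × 1.057143 = 8.2457
Index = Σ wᵢ·(p₁ᵢ/p₀ᵢ) = 18.8028 + 41.1897 + 59.7364 + 8.2457 = 127.9747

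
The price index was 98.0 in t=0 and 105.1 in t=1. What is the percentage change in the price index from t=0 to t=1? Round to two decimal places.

Change = (105.1 − 98.0) / 98.0 × 100
       = 7.1 / 98.0 × 100 = 7.2449%

7.24%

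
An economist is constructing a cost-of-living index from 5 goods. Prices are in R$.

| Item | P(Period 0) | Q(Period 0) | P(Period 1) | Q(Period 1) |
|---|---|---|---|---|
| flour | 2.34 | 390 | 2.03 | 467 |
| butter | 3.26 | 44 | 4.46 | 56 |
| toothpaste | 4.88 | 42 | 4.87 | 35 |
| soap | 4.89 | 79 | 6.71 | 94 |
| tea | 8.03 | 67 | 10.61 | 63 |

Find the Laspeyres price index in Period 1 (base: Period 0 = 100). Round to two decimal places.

Laspeyres price index uses base-period quantities as weights.
ΣP(Period 1)·Q(Period 0) = 2.03×390 + 4.46×44 + 4.87×42 + 6.71×79 + 10.61×67 = 791.7 + 196.24 + 204.54 + 530.09 + 710.87 = 2433.44
ΣP(Period 0)·Q(Period 0) = 2.34×390 + 3.26×44 + 4.88×42 + 4.89×79 + 8.03×67 = 912.6 + 143.44 + 204.96 + 386.31 + 538.01 = 2185.32
Index = 2433.44 / 2185.32 × 100 = 111.3539

111.35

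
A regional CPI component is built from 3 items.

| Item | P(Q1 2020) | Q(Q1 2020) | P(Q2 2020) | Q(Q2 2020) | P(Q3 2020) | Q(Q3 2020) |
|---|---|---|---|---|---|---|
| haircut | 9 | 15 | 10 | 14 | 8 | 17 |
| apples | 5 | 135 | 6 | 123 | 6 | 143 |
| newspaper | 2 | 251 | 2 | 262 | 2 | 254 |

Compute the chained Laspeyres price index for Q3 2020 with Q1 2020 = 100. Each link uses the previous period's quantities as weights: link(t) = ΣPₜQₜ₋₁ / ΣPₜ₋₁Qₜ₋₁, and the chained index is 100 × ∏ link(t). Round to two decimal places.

Link Q1 2020→Q2 2020:
ΣP(Q2 2020)Q(Q1 2020) = 10×15 + 6×135 + 2×251 = 150 + 810 + 502 = 1462
ΣP(Q1 2020)Q(Q1 2020) = 9×15 + 5×135 + 2×251 = 135 + 675 + 502 = 1312
link = 1462/1312 = 1.114329
Link Q2 2020→Q3 2020:
ΣP(Q3 2020)Q(Q2 2020) = 8×14 + 6×123 + 2×262 = 112 + 738 + 524 = 1374
ΣP(Q2 2020)Q(Q2 2020) = 10×14 + 6×123 + 2×262 = 140 + 738 + 524 = 1402
link = 1374/1402 = 0.980029
Chained index = 100 × 1.114329 × 0.980029 = 109.2074

109.21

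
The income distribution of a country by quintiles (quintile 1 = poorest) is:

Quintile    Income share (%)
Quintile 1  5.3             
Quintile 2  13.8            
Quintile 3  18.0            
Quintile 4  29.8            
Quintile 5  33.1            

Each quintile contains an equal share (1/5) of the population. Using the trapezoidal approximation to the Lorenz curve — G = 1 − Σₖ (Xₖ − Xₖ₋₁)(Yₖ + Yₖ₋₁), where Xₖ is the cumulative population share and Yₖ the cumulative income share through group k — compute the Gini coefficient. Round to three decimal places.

0.286

Cumulative income shares Yₖ: 0.0530, 0.1910, 0.3710, 0.6690, 1.0000
Σ (Xₖ−Xₖ₋₁)(Yₖ+Yₖ₋₁) = (1/5)(0.0530+0.0000) + (1/5)(0.1910+0.0530) + (1/5)(0.3710+0.1910) + (1/5)(0.6690+0.3710) + (1/5)(1.0000+0.6690)
  = 0.0106 + 0.0488 + 0.1124 + 0.2080 + 0.3338 = 0.7136
G = 1 − 0.7136 = 0.2864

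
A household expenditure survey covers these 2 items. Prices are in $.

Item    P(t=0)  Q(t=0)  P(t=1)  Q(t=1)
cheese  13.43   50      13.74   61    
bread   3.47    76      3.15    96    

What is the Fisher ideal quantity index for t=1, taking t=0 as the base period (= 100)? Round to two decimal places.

Laspeyres component (base-period weights):
ΣP(t=0)Q(t=1) = 13.43×61 + 3.47×96 = 819.23 + 333.12 = 1152.35
ΣP(t=0)Q(t=0) = 13.43×50 + 3.47×76 = 671.5 + 263.72 = 935.22
L = 1152.35 / 935.22 × 100 = 123.2170
Paasche component (current-period weights):
ΣP(t=1)Q(t=1) = 13.74×61 + 3.15×96 = 838.14 + 302.4 = 1140.54
ΣP(t=1)Q(t=0) = 13.74×50 + 3.15×76 = 687 + 239.4 = 926.4
P = 1140.54 / 926.4 × 100 = 123.1153
Fisher = √(L × P) = √(123.2170 × 123.1153) = 123.1661

123.17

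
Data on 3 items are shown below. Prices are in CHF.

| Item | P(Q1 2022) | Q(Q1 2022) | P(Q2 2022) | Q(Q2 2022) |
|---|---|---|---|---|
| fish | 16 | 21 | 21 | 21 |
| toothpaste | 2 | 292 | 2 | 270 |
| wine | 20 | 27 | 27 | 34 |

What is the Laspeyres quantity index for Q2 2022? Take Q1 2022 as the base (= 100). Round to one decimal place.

106.6

Laspeyres quantity index uses base-period prices as weights.
ΣP(Q1 2022)·Q(Q2 2022) = 16×21 + 2×270 + 20×34 = 336 + 540 + 680 = 1556
ΣP(Q1 2022)·Q(Q1 2022) = 16×21 + 2×292 + 20×27 = 336 + 584 + 540 = 1460
Index = 1556 / 1460 × 100 = 106.5753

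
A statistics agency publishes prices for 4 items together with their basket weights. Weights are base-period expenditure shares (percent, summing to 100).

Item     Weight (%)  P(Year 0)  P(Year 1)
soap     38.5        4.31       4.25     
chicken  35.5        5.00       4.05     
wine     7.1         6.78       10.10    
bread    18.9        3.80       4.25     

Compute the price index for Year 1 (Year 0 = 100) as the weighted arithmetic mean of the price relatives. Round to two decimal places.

soap: 38.5 × (4.25/4.31) = 38.5 × 0.986079 = 37.9640
chicken: 35.5 × (4.05/5.00) = 35.5 × 0.810000 = 28.7550
wine: 7.1 × (10.10/6.78) = 7.1 × 1.489676 = 10.5767
bread: 18.9 × (4.25/3.80) = 18.9 × 1.118421 = 21.1382
Index = Σ wᵢ·(p₁ᵢ/p₀ᵢ) = 37.9640 + 28.7550 + 10.5767 + 21.1382 = 98.4339

98.43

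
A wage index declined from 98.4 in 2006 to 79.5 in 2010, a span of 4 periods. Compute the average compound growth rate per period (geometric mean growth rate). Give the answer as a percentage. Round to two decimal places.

-5.19%

Growth factor = (79.5/98.4)^(1/4) = (0.807927)^(1/4) = 0.948076
Growth rate = 0.948076 − 1 = -0.051924 = -5.1924%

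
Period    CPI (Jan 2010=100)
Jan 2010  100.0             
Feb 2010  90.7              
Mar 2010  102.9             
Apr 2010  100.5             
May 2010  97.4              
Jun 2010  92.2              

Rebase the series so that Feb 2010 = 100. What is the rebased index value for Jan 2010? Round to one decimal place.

Rebased(Jan 2010) = 100.0 / 90.7 × 100 = 110.2536

110.3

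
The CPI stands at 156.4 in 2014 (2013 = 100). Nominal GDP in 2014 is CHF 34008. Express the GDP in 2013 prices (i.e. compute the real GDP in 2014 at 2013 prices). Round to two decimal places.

Real = Nominal ÷ (Index/100) = 34008 ÷ (156.4/100)
     = 34008 ÷ 1.564 = 21744.2455

21744.25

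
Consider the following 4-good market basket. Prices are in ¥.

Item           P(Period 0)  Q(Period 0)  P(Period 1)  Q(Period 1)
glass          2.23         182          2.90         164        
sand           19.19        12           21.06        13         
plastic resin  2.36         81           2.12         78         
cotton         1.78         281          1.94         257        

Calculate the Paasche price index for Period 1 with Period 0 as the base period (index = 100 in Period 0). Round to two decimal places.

112.46

Paasche price index uses current-period quantities as weights.
ΣP(Period 1)·Q(Period 1) = 2.90×164 + 21.06×13 + 2.12×78 + 1.94×257 = 475.6 + 273.78 + 165.36 + 498.58 = 1413.32
ΣP(Period 0)·Q(Period 1) = 2.23×164 + 19.19×13 + 2.36×78 + 1.78×257 = 365.72 + 249.47 + 184.08 + 457.46 = 1256.73
Index = 1413.32 / 1256.73 × 100 = 112.4601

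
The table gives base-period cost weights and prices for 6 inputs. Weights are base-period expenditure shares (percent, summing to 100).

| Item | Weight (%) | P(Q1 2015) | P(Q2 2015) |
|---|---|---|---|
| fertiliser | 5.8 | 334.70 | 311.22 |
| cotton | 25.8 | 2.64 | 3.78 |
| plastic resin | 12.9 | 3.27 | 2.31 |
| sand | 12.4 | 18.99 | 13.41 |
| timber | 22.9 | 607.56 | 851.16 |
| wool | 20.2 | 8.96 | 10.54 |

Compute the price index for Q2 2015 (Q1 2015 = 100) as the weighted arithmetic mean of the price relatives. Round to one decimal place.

fertiliser: 5.8 × (311.22/334.70) = 5.8 × 0.929848 = 5.3931
cotton: 25.8 × (3.78/2.64) = 25.8 × 1.431818 = 36.9409
plastic resin: 12.9 × (2.31/3.27) = 12.9 × 0.706422 = 9.1128
sand: 12.4 × (13.41/18.99) = 12.4 × 0.706161 = 8.7564
timber: 22.9 × (851.16/607.56) = 22.9 × 1.400948 = 32.0817
wool: 20.2 × (10.54/8.96) = 20.2 × 1.176339 = 23.7621
Index = Σ wᵢ·(p₁ᵢ/p₀ᵢ) = 5.3931 + 36.9409 + 9.1128 + 8.7564 + 32.0817 + 23.7621 = 116.0470

116.0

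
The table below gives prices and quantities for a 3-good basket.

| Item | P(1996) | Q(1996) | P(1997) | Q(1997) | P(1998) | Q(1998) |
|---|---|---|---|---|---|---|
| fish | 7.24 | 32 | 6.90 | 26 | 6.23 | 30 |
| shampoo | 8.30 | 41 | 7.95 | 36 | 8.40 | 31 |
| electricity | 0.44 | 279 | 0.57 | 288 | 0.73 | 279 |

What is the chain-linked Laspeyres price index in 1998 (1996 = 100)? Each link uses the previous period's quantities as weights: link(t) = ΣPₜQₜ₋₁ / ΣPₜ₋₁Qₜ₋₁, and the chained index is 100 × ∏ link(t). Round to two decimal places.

Link 1996→1997:
ΣP(1997)Q(1996) = 6.90×32 + 7.95×41 + 0.57×279 = 220.8 + 325.95 + 159.03 = 705.78
ΣP(1996)Q(1996) = 7.24×32 + 8.30×41 + 0.44×279 = 231.68 + 340.3 + 122.76 = 694.74
link = 705.78/694.74 = 1.015891
Link 1997→1998:
ΣP(1998)Q(1997) = 6.23×26 + 8.40×36 + 0.73×288 = 161.98 + 302.4 + 210.24 = 674.62
ΣP(1997)Q(1997) = 6.90×26 + 7.95×36 + 0.57×288 = 179.4 + 286.2 + 164.16 = 629.76
link = 674.62/629.76 = 1.071233
Chained index = 100 × 1.015891 × 1.071233 = 108.8256

108.83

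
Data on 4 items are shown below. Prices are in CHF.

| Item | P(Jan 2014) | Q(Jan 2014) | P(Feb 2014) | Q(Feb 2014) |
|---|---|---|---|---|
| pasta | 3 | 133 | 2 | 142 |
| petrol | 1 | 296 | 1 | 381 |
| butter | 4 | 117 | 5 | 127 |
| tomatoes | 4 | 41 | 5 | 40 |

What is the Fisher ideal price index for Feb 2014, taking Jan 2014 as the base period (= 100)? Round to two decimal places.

101.79

Laspeyres component (base-period weights):
ΣP(Feb 2014)Q(Jan 2014) = 2×133 + 1×296 + 5×117 + 5×41 = 266 + 296 + 585 + 205 = 1352
ΣP(Jan 2014)Q(Jan 2014) = 3×133 + 1×296 + 4×117 + 4×41 = 399 + 296 + 468 + 164 = 1327
L = 1352 / 1327 × 100 = 101.8839
Paasche component (current-period weights):
ΣP(Feb 2014)Q(Feb 2014) = 2×142 + 1×381 + 5×127 + 5×40 = 284 + 381 + 635 + 200 = 1500
ΣP(Jan 2014)Q(Feb 2014) = 3×142 + 1×381 + 4×127 + 4×40 = 426 + 381 + 508 + 160 = 1475
P = 1500 / 1475 × 100 = 101.6949
Fisher = √(L × P) = √(101.8839 × 101.6949) = 101.7894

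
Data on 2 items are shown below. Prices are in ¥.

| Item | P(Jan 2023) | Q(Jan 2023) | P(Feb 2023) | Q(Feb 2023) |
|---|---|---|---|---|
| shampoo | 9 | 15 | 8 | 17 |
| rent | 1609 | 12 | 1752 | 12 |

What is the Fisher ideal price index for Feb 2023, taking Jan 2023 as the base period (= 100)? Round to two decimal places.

108.74

Laspeyres component (base-period weights):
ΣP(Feb 2023)Q(Jan 2023) = 8×15 + 1752×12 = 120 + 21024 = 21144
ΣP(Jan 2023)Q(Jan 2023) = 9×15 + 1609×12 = 135 + 19308 = 19443
L = 21144 / 19443 × 100 = 108.7486
Paasche component (current-period weights):
ΣP(Feb 2023)Q(Feb 2023) = 8×17 + 1752×12 = 136 + 21024 = 21160
ΣP(Jan 2023)Q(Feb 2023) = 9×17 + 1609×12 = 153 + 19308 = 19461
P = 21160 / 19461 × 100 = 108.7303
Fisher = √(L × P) = √(108.7486 × 108.7303) = 108.7395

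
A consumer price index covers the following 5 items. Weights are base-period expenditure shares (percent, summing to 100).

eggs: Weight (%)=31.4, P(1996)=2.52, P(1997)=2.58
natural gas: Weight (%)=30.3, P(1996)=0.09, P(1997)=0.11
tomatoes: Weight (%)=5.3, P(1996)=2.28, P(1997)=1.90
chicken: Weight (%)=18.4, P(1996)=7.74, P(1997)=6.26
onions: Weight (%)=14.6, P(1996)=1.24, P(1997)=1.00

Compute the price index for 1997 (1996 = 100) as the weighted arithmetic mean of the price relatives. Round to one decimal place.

eggs: 31.4 × (2.58/2.52) = 31.4 × 1.023810 = 32.1476
natural gas: 30.3 × (0.11/0.09) = 30.3 × 1.222222 = 37.0333
tomatoes: 5.3 × (1.90/2.28) = 5.3 × 0.833333 = 4.4167
chicken: 18.4 × (6.26/7.74) = 18.4 × 0.808786 = 14.8817
onions: 14.6 × (1.00/1.24) = 14.6 × 0.806452 = 11.7742
Index = Σ wᵢ·(p₁ᵢ/p₀ᵢ) = 32.1476 + 37.0333 + 4.4167 + 14.8817 + 11.7742 = 100.2535

100.3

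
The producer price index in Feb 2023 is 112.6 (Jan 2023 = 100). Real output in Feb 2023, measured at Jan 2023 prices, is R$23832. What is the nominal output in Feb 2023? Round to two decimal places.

26834.83

Nominal = Real × (Index/100) = 23832 × (112.6/100)
        = 23832 × 1.126 = 26834.8320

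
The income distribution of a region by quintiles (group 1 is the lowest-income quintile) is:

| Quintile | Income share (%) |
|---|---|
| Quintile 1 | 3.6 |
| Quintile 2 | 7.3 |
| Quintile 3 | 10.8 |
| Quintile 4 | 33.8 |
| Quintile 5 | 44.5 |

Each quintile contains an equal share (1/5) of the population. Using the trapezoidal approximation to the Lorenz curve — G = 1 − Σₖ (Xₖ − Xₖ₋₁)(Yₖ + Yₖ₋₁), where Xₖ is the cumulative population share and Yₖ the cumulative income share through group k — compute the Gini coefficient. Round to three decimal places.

Cumulative income shares Yₖ: 0.0360, 0.1090, 0.2170, 0.5550, 1.0000
Σ (Xₖ−Xₖ₋₁)(Yₖ+Yₖ₋₁) = (1/5)(0.0360+0.0000) + (1/5)(0.1090+0.0360) + (1/5)(0.2170+0.1090) + (1/5)(0.5550+0.2170) + (1/5)(1.0000+0.5550)
  = 0.0072 + 0.0290 + 0.0652 + 0.1544 + 0.3110 = 0.5668
G = 1 − 0.5668 = 0.4332

0.433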